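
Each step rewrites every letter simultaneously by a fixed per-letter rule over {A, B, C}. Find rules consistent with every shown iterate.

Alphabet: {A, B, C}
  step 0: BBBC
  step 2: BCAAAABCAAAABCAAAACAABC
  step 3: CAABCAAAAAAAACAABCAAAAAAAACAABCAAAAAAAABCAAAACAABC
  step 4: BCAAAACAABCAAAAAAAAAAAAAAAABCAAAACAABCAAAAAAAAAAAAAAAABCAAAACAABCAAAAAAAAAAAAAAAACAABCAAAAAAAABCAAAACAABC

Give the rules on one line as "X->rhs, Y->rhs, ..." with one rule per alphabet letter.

  step 3 ⇒ step 4: CAABCAAAAAAAACAABCAAAAAAAACAABCAAAAAAAABCAAAACAABC ⇒ BC·AA·AA·CAA·BC·AA·AA·AA·AA·AA·AA·AA·AA·BC·AA·AA·CAA·BC·AA·AA·AA·AA·AA·AA·AA·AA·BC·AA·AA·CAA·BC·AA·AA·AA·AA·AA·AA·AA·AA·CAA·BC·AA·AA·AA·AA·BC·AA·AA·CAA·BC
    A ↦ AA
    B ↦ CAA
    C ↦ BC

A->AA, B->CAA, C->BC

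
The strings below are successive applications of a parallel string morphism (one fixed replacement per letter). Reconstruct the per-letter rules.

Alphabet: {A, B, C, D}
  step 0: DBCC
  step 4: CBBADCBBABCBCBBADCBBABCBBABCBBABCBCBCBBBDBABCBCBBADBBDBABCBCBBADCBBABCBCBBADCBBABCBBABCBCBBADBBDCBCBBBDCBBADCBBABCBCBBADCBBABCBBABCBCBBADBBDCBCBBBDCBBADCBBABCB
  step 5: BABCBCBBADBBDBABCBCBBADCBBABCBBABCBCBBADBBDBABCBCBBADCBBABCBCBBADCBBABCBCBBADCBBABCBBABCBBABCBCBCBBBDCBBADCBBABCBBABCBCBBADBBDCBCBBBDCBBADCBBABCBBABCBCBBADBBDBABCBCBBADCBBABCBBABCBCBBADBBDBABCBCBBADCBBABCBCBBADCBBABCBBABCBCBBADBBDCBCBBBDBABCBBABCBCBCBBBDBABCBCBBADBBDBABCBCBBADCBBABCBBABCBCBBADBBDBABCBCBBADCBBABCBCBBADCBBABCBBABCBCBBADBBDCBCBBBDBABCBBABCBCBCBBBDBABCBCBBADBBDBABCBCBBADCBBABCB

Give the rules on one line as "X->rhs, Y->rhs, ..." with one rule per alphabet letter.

A->BAD, B->CB, C->BAB, D->BBD

  step 4 ⇒ step 5: CBBADCBBABCBCBBADCBBABCBBABCBBABCBCBCBBBDBABCBCBBADBBDBABCBCBBADCBBABCBCBBADCBBABCBBABCBCBBADBBDCBCBBBDCBBADCBBABCBCBBADCBBABCBBABCBCBBADBBDCBCBBBDCBBADCBBABCB ⇒ BAB·CB·CB·BAD·BBD·BAB·CB·CB·BAD·CB·BAB·CB·BAB·CB·CB·BAD·BBD·BAB·CB·CB·BAD·CB·BAB·CB·CB·BAD·CB·BAB·CB·CB·BAD·CB·BAB·CB·BAB·CB·BAB·CB·CB·CB·BBD·CB·BAD·CB·BAB·CB·BAB·CB·CB·BAD·BBD·CB·CB·BBD·CB·BAD·CB·BAB·CB·BAB·CB·CB·BAD·BBD·BAB·CB·CB·BAD·CB·BAB·CB·BAB·CB·CB·BAD·BBD·BAB·CB·CB·BAD·CB·BAB·CB·CB·BAD·CB·BAB·CB·BAB·CB·CB·BAD·BBD·CB·CB·BBD·BAB·CB·BAB·CB·CB·CB·BBD·BAB·CB·CB·BAD·BBD·BAB·CB·CB·BAD·CB·BAB·CB·BAB·CB·CB·BAD·BBD·BAB·CB·CB·BAD·CB·BAB·CB·CB·BAD·CB·BAB·CB·BAB·CB·CB·BAD·BBD·CB·CB·BBD·BAB·CB·BAB·CB·CB·CB·BBD·BAB·CB·CB·BAD·BBD·BAB·CB·CB·BAD·CB·BAB·CB
    A ↦ BAD
    B ↦ CB
    C ↦ BAB
    D ↦ BBD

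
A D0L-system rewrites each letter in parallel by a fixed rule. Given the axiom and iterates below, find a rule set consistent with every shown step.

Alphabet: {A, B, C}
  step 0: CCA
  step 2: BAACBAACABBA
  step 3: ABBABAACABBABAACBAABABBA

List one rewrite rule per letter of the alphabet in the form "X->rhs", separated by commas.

A->BA, B->AB, C->AC

  step 2 ⇒ step 3: BAACBAACABBA ⇒ AB·BA·BA·AC·AB·BA·BA·AC·BA·AB·AB·BA
    A ↦ BA
    B ↦ AB
    C ↦ AC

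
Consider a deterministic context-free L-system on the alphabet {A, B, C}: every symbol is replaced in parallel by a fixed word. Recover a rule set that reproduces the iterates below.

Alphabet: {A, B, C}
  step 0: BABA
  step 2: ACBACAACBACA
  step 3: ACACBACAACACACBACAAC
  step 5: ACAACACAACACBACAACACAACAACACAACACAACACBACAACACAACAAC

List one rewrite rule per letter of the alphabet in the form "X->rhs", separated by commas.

  step 2 ⇒ step 3: ACBACAACBACA ⇒ AC·A·CB·AC·A·AC·AC·A·CB·AC·A·AC
    A ↦ AC
    B ↦ CB
    C ↦ A

A->AC, B->CB, C->A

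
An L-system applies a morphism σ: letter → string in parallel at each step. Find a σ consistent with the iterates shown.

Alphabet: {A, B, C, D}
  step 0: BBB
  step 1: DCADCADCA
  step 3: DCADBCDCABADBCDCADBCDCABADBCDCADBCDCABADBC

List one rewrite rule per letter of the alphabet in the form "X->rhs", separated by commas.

A->BAD, B->DCA, C->D, D->BC

  step 0 ⇒ step 1: BBB ⇒ DCA·DCA·DCA
    B ↦ DCA
    A ↦ BAD  (constrained at step 1)
    C ↦ D  (constrained at step 1)
    D ↦ BC  (constrained at step 1)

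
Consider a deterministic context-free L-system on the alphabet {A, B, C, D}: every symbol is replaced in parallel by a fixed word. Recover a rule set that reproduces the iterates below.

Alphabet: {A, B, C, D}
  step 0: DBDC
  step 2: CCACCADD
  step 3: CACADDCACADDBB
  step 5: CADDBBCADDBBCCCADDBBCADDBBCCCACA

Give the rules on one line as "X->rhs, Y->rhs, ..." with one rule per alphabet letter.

  step 2 ⇒ step 3: CCACCADD ⇒ CA·CA·DD·CA·CA·DD·B·B
    A ↦ DD
    C ↦ CA
    D ↦ B
    B ↦ C  (constrained at step 0)

A->DD, B->C, C->CA, D->B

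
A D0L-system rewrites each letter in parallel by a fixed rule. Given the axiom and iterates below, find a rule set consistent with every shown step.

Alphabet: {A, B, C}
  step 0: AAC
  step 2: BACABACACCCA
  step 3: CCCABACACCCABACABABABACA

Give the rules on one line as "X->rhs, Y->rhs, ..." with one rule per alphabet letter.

A->CA, B->CC, C->BA

  step 2 ⇒ step 3: BACABACACCCA ⇒ CC·CA·BA·CA·CC·CA·BA·CA·BA·BA·BA·CA
    A ↦ CA
    B ↦ CC
    C ↦ BA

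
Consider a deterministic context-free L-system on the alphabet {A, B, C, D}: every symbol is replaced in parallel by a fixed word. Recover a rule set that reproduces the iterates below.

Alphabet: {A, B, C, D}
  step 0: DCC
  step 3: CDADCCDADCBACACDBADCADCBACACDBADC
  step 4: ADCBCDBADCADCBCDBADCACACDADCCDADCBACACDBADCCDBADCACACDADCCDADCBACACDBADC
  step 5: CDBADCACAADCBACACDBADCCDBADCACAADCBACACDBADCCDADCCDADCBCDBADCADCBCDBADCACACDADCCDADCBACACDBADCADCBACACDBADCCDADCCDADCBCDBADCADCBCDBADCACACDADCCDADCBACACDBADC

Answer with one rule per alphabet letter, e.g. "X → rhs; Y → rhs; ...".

A->CD, B->ACA, C->ADC, D->B

  step 4 ⇒ step 5: ADCBCDBADCADCBCDBADCACACDADCCDADCBACACDBADCCDBADCACACDADCCDADCBACACDBADC ⇒ CD·B·ADC·ACA·ADC·B·ACA·CD·B·ADC·CD·B·ADC·ACA·ADC·B·ACA·CD·B·ADC·CD·ADC·CD·ADC·B·CD·B·ADC·ADC·B·CD·B·ADC·ACA·CD·ADC·CD·ADC·B·ACA·CD·B·ADC·ADC·B·ACA·CD·B·ADC·CD·ADC·CD·ADC·B·CD·B·ADC·ADC·B·CD·B·ADC·ACA·CD·ADC·CD·ADC·B·ACA·CD·B·ADC
    A ↦ CD
    B ↦ ACA
    C ↦ ADC
    D ↦ B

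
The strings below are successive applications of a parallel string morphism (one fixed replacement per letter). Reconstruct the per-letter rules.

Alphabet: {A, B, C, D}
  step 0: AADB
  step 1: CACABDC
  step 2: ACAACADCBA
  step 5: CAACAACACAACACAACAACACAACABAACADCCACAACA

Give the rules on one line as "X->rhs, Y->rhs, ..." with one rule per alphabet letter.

  step 1 ⇒ step 2: CACABDC ⇒ A·CA·A·CA·DC·B·A
    A ↦ CA
    B ↦ DC
    C ↦ A
    D ↦ B

A->CA, B->DC, C->A, D->B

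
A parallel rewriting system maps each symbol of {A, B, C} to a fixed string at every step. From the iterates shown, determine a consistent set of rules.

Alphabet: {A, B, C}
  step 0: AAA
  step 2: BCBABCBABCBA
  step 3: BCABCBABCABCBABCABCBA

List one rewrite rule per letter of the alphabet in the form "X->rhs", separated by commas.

  step 2 ⇒ step 3: BCBABCBABCBA ⇒ BC·A·BC·BA·BC·A·BC·BA·BC·A·BC·BA
    A ↦ BA
    B ↦ BC
    C ↦ A

A->BA, B->BC, C->A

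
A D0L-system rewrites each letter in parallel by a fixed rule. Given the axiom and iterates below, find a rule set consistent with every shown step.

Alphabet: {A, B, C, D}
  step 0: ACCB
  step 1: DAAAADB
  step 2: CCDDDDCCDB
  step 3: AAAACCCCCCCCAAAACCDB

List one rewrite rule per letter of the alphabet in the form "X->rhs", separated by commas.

  step 2 ⇒ step 3: CCDDDDCCDB ⇒ AA·AA·CC·CC·CC·CC·AA·AA·CC·DB
    B ↦ DB
    C ↦ AA
    D ↦ CC
  step 0 ⇒ step 1: ACCB ⇒ D·AA·AA·DB
    A ↦ D

A->D, B->DB, C->AA, D->CC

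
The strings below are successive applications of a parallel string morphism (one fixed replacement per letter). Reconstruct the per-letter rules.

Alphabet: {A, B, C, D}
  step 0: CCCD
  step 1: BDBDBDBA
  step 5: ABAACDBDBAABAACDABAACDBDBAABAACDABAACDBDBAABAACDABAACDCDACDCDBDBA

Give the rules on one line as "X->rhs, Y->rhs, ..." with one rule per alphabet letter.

A->CD, B->A, C->BD, D->BA

  step 0 ⇒ step 1: CCCD ⇒ BD·BD·BD·BA
    C ↦ BD
    D ↦ BA
    A ↦ CD  (constrained at step 1)
    B ↦ A  (constrained at step 1)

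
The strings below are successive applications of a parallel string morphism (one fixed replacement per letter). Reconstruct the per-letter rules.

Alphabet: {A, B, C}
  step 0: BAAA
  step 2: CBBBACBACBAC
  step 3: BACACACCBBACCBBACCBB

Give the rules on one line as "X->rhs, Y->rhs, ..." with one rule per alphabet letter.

A->CB, B->AC, C->B

  step 2 ⇒ step 3: CBBBACBACBAC ⇒ B·AC·AC·AC·CB·B·AC·CB·B·AC·CB·B
    A ↦ CB
    B ↦ AC
    C ↦ B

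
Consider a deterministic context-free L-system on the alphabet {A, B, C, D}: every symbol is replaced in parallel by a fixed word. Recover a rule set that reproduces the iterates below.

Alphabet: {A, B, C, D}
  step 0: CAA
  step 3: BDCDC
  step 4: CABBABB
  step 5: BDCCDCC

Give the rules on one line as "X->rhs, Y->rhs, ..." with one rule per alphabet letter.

A->D, B->C, C->B, D->AB

  step 4 ⇒ step 5: CABBABB ⇒ B·D·C·C·D·C·C
    A ↦ D
    B ↦ C
    C ↦ B
  step 3 ⇒ step 4: BDCDC ⇒ C·AB·B·AB·B
    D ↦ AB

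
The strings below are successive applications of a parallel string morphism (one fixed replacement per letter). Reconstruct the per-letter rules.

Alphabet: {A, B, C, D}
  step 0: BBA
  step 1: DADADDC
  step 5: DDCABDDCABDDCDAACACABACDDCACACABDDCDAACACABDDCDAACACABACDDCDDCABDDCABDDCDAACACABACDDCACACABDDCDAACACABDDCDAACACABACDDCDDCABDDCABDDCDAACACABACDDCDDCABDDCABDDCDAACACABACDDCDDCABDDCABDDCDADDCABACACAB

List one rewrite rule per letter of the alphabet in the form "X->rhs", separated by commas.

  step 0 ⇒ step 1: BBA ⇒ DA·DA·DDC
    A ↦ DDC
    B ↦ DA
    C ↦ AB  (constrained at step 1)
    D ↦ AC  (constrained at step 1)

A->DDC, B->DA, C->AB, D->AC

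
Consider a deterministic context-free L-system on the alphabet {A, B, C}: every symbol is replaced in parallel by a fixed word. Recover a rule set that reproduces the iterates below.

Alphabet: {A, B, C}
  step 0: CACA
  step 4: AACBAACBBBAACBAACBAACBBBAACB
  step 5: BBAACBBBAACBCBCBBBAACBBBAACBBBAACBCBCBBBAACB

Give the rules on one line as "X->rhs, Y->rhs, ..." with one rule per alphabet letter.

A->B, B->CB, C->AA

  step 4 ⇒ step 5: AACBAACBBBAACBAACBAACBBBAACB ⇒ B·B·AA·CB·B·B·AA·CB·CB·CB·B·B·AA·CB·B·B·AA·CB·B·B·AA·CB·CB·CB·B·B·AA·CB
    A ↦ B
    B ↦ CB
    C ↦ AA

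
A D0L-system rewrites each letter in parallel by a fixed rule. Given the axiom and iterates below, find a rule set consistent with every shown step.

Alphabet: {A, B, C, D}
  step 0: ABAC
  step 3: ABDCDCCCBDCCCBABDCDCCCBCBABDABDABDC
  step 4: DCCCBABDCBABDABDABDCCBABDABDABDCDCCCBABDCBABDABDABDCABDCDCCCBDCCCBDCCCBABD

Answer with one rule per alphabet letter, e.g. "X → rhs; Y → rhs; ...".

  step 3 ⇒ step 4: ABDCDCCCBDCCCBABDCDCCCBCBABDABDABDC ⇒ DC·C·CB·ABD·CB·ABD·ABD·ABD·C·CB·ABD·ABD·ABD·C·DC·C·CB·ABD·CB·ABD·ABD·ABD·C·ABD·C·DC·C·CB·DC·C·CB·DC·C·CB·ABD
    A ↦ DC
    B ↦ C
    C ↦ ABD
    D ↦ CB

A->DC, B->C, C->ABD, D->CB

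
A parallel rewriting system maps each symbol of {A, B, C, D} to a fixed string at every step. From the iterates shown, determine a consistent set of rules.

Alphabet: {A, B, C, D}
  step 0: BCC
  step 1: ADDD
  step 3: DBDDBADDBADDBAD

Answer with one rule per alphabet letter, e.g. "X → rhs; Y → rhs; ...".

A->DC, B->AD, C->D, D->DB

  step 0 ⇒ step 1: BCC ⇒ AD·D·D
    B ↦ AD
    C ↦ D
    A ↦ DC  (constrained at step 1)
    D ↦ DB  (constrained at step 1)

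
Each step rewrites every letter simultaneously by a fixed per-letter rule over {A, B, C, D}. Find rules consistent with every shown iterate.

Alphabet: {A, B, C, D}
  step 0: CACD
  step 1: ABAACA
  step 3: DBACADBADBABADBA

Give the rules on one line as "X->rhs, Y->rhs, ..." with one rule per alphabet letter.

A->BA, B->D, C->A, D->CA

  step 0 ⇒ step 1: CACD ⇒ A·BA·A·CA
    A ↦ BA
    C ↦ A
    D ↦ CA
    B ↦ D  (constrained at step 1)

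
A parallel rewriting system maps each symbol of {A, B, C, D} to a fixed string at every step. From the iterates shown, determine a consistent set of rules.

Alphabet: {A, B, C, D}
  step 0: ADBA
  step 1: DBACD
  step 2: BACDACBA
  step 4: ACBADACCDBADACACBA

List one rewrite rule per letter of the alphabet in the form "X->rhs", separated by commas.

  step 1 ⇒ step 2: DBACD ⇒ BA·C·D·AC·BA
    A ↦ D
    B ↦ C
    C ↦ AC
    D ↦ BA

A->D, B->C, C->AC, D->BA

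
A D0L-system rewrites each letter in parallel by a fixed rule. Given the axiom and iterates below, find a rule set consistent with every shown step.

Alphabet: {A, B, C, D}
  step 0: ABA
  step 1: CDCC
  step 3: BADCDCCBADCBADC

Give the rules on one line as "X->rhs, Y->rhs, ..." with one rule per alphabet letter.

A->C, B->DC, C->DB, D->BA

  step 0 ⇒ step 1: ABA ⇒ C·DC·C
    A ↦ C
    B ↦ DC
    C ↦ DB  (constrained at step 1)
    D ↦ BA  (constrained at step 1)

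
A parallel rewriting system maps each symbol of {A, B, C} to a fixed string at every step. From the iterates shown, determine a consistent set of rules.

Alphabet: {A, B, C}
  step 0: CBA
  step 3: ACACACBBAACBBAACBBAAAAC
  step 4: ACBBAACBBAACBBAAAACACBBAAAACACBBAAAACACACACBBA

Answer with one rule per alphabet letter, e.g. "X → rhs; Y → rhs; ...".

  step 3 ⇒ step 4: ACACACBBAACBBAACBBAAAAC ⇒ AC·BBA·AC·BBA·AC·BBA·A·A·AC·AC·BBA·A·A·AC·AC·BBA·A·A·AC·AC·AC·AC·BBA
    A ↦ AC
    B ↦ A
    C ↦ BBA

A->AC, B->A, C->BBA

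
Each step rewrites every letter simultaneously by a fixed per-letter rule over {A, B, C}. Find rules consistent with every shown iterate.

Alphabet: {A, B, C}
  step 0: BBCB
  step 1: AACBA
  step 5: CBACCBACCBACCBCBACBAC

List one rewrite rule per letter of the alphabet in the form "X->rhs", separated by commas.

  step 0 ⇒ step 1: BBCB ⇒ A·A·CB·A
    B ↦ A
    C ↦ CB
    A ↦ C  (constrained at step 1)

A->C, B->A, C->CB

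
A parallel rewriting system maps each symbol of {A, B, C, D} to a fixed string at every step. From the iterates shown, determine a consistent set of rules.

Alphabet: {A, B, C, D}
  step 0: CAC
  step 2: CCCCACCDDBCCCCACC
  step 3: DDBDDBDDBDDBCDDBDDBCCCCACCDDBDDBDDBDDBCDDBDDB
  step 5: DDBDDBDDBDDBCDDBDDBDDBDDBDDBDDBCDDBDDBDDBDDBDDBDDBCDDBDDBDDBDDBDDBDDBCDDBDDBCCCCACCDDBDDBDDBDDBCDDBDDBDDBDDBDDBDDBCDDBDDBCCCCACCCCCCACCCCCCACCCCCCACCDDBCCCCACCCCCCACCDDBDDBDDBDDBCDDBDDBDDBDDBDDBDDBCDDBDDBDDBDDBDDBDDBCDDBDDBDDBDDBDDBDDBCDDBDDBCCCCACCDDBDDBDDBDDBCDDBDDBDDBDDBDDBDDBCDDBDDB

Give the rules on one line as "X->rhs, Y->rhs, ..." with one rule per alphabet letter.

  step 2 ⇒ step 3: CCCCACCDDBCCCCACC ⇒ DDB·DDB·DDB·DDB·C·DDB·DDB·CC·CC·ACC·DDB·DDB·DDB·DDB·C·DDB·DDB
    A ↦ C
    B ↦ ACC
    C ↦ DDB
    D ↦ CC

A->C, B->ACC, C->DDB, D->CC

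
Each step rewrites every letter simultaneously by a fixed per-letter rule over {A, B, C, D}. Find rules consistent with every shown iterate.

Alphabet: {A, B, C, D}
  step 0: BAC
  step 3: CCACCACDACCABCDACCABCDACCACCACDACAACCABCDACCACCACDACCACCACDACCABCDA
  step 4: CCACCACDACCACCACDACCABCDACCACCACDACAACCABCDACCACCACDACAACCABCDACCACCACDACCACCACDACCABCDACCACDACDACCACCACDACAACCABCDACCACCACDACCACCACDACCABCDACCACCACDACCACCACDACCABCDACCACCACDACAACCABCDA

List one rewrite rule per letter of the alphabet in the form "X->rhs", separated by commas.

  step 3 ⇒ step 4: CCACCACDACCABCDACCABCDACCACCACDACAACCABCDACCACCACDACCACCACDACCABCDA ⇒ CCA·CCA·CDA·CCA·CCA·CDA·CCA·B·CDA·CCA·CCA·CDA·CAA·CCA·B·CDA·CCA·CCA·CDA·CAA·CCA·B·CDA·CCA·CCA·CDA·CCA·CCA·CDA·CCA·B·CDA·CCA·CDA·CDA·CCA·CCA·CDA·CAA·CCA·B·CDA·CCA·CCA·CDA·CCA·CCA·CDA·CCA·B·CDA·CCA·CCA·CDA·CCA·CCA·CDA·CCA·B·CDA·CCA·CCA·CDA·CAA·CCA·B·CDA
    A ↦ CDA
    B ↦ CAA
    C ↦ CCA
    D ↦ B

A->CDA, B->CAA, C->CCA, D->B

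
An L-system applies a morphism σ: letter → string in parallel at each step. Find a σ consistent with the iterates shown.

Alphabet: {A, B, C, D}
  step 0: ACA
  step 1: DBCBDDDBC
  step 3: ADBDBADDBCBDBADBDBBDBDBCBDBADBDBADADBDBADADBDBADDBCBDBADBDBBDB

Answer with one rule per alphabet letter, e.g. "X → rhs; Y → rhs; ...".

  step 0 ⇒ step 1: ACA ⇒ DBC·BDD·DBC
    A ↦ DBC
    C ↦ BDD
    B ↦ AD  (constrained at step 1)
    D ↦ BDB  (constrained at step 1)

A->DBC, B->AD, C->BDD, D->BDB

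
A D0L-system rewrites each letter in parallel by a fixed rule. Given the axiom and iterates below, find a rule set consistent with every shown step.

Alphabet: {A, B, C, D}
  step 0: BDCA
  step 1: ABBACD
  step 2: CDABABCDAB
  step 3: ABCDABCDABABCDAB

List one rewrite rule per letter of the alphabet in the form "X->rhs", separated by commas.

  step 2 ⇒ step 3: CDABABCDAB ⇒ A·B·CD·AB·CD·AB·A·B·CD·AB
    A ↦ CD
    B ↦ AB
    C ↦ A
    D ↦ B

A->CD, B->AB, C->A, D->B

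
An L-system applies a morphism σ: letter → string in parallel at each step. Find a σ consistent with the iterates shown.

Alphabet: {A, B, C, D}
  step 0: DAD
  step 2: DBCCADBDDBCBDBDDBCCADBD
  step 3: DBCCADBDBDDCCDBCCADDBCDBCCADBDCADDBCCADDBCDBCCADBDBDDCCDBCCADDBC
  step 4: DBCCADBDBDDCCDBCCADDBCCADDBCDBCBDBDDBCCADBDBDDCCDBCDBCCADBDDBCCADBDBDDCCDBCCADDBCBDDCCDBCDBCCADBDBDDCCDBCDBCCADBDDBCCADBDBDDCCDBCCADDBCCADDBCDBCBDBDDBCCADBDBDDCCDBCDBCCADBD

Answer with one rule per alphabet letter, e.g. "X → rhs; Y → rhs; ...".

  step 3 ⇒ step 4: DBCCADBDBDDCCDBCCADDBCDBCCADBDCADDBCCADDBCDBCCADBDBDDCCDBCCADDBC ⇒ DBC·CAD·BD·BD·DCC·DBC·CAD·DBC·CAD·DBC·DBC·BD·BD·DBC·CAD·BD·BD·DCC·DBC·DBC·CAD·BD·DBC·CAD·BD·BD·DCC·DBC·CAD·DBC·BD·DCC·DBC·DBC·CAD·BD·BD·DCC·DBC·DBC·CAD·BD·DBC·CAD·BD·BD·DCC·DBC·CAD·DBC·CAD·DBC·DBC·BD·BD·DBC·CAD·BD·BD·DCC·DBC·DBC·CAD·BD
    A ↦ DCC
    B ↦ CAD
    C ↦ BD
    D ↦ DBC

A->DCC, B->CAD, C->BD, D->DBC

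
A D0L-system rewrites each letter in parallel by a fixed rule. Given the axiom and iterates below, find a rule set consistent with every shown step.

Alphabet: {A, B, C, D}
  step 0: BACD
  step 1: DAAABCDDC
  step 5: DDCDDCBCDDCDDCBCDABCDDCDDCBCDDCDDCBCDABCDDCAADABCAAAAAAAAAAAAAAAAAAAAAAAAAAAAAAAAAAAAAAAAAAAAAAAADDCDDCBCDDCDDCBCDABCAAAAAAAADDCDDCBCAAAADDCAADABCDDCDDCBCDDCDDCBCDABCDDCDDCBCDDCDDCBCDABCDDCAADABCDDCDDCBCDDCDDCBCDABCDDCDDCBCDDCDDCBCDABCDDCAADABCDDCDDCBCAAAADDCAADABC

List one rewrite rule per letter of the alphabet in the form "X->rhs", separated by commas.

  step 0 ⇒ step 1: BACD ⇒ DA·AA·BC·DDC
    A ↦ AA
    B ↦ DA
    C ↦ BC
    D ↦ DDC

A->AA, B->DA, C->BC, D->DDC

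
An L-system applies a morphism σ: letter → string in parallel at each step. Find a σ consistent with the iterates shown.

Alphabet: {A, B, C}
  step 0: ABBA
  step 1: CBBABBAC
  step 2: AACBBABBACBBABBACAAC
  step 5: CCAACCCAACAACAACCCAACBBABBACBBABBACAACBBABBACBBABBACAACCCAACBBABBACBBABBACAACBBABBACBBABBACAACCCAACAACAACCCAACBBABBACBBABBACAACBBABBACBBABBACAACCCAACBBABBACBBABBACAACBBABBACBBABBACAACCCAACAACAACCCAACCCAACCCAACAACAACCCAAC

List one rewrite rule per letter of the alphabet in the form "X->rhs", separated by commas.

A->C, B->BBA, C->AAC

  step 1 ⇒ step 2: CBBABBAC ⇒ AAC·BBA·BBA·C·BBA·BBA·C·AAC
    A ↦ C
    B ↦ BBA
    C ↦ AAC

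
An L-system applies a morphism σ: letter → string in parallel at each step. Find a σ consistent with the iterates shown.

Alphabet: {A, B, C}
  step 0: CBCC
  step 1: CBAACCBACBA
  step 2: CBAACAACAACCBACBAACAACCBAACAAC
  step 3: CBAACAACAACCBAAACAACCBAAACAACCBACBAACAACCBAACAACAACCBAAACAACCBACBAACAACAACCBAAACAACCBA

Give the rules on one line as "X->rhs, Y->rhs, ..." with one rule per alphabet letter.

  step 2 ⇒ step 3: CBAACAACAACCBACBAACAACCBAACAAC ⇒ CBA·AC·AAC·AAC·CBA·AAC·AAC·CBA·AAC·AAC·CBA·CBA·AC·AAC·CBA·AC·AAC·AAC·CBA·AAC·AAC·CBA·CBA·AC·AAC·AAC·CBA·AAC·AAC·CBA
    A ↦ AAC
    B ↦ AC
    C ↦ CBA

A->AAC, B->AC, C->CBA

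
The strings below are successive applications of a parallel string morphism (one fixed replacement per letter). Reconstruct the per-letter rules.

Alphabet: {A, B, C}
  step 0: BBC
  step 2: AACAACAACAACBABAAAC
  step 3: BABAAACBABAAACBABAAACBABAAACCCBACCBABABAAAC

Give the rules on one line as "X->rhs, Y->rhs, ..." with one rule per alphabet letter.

  step 2 ⇒ step 3: AACAACAACAACBABAAAC ⇒ BA·BA·AAC·BA·BA·AAC·BA·BA·AAC·BA·BA·AAC·CC·BA·CC·BA·BA·BA·AAC
    A ↦ BA
    B ↦ CC
    C ↦ AAC

A->BA, B->CC, C->AAC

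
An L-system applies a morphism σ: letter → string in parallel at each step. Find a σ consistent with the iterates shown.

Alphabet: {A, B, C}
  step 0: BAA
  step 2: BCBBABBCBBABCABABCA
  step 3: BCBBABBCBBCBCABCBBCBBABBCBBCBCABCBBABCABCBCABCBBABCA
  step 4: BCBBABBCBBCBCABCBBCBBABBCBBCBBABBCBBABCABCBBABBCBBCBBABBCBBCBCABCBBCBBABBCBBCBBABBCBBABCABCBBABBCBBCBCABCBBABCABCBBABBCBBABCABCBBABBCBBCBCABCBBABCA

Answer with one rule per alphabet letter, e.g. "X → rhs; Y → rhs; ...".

A->CA, B->BCB, C->BAB

  step 3 ⇒ step 4: BCBBABBCBBCBCABCBBCBBABBCBBCBCABCBBABCABCBCABCBBABCA ⇒ BCB·BAB·BCB·BCB·CA·BCB·BCB·BAB·BCB·BCB·BAB·BCB·BAB·CA·BCB·BAB·BCB·BCB·BAB·BCB·BCB·CA·BCB·BCB·BAB·BCB·BCB·BAB·BCB·BAB·CA·BCB·BAB·BCB·BCB·CA·BCB·BAB·CA·BCB·BAB·BCB·BAB·CA·BCB·BAB·BCB·BCB·CA·BCB·BAB·CA
    A ↦ CA
    B ↦ BCB
    C ↦ BAB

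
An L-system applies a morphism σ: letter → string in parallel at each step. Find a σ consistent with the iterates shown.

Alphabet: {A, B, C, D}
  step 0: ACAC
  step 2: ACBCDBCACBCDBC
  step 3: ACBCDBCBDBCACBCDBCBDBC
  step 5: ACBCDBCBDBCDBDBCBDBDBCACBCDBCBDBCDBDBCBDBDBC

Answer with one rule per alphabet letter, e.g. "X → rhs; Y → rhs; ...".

A->AC, B->D, C->BC, D->B

  step 2 ⇒ step 3: ACBCDBCACBCDBC ⇒ AC·BC·D·BC·B·D·BC·AC·BC·D·BC·B·D·BC
    A ↦ AC
    B ↦ D
    C ↦ BC
    D ↦ B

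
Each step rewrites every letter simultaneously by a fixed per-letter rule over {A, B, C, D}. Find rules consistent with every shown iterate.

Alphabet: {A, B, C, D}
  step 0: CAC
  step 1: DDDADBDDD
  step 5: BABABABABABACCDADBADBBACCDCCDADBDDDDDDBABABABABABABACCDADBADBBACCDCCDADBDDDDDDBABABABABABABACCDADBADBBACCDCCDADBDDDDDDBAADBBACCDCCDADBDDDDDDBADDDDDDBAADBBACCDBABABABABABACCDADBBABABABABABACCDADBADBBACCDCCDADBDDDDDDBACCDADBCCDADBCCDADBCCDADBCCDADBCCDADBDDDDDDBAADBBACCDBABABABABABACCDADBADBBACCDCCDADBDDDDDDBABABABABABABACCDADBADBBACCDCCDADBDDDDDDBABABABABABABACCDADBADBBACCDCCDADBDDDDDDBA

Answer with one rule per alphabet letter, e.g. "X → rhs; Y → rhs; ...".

A->ADB, B->CCD, C->DDD, D->BA

  step 0 ⇒ step 1: CAC ⇒ DDD·ADB·DDD
    A ↦ ADB
    C ↦ DDD
    B ↦ CCD  (constrained at step 1)
    D ↦ BA  (constrained at step 1)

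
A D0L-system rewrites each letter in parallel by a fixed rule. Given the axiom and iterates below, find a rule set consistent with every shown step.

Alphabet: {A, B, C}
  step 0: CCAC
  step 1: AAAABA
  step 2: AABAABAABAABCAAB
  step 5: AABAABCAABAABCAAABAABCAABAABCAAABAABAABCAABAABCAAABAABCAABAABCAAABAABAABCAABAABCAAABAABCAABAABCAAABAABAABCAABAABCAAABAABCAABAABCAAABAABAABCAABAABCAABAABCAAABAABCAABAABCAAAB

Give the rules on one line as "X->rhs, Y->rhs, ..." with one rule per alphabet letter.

A->AAB, B->C, C->A

  step 1 ⇒ step 2: AAAABA ⇒ AAB·AAB·AAB·AAB·C·AAB
    A ↦ AAB
    B ↦ C
  step 0 ⇒ step 1: CCAC ⇒ A·A·AAB·A
    C ↦ A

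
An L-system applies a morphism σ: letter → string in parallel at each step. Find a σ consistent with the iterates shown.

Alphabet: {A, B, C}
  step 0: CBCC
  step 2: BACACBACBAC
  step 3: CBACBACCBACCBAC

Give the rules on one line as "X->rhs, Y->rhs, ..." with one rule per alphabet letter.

A->B, B->C, C->AC

  step 2 ⇒ step 3: BACACBACBAC ⇒ C·B·AC·B·AC·C·B·AC·C·B·AC
    A ↦ B
    B ↦ C
    C ↦ AC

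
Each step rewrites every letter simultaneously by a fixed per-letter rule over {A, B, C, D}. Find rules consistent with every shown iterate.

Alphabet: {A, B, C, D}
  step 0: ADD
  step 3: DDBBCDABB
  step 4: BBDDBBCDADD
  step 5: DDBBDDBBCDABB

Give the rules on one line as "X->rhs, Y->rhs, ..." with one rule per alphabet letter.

  step 4 ⇒ step 5: BBDDBBCDADD ⇒ D·D·B·B·D·D·B·B·CDA·B·B
    A ↦ CDA
    B ↦ D
    C ↦ B
    D ↦ B

A->CDA, B->D, C->B, D->B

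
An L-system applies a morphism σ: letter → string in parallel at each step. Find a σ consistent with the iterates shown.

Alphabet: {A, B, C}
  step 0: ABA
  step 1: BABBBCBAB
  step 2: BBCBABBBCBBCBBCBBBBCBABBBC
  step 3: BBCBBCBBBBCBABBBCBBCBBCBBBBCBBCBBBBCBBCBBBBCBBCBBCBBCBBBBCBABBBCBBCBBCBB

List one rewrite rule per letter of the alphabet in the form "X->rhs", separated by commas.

  step 2 ⇒ step 3: BBCBABBBCBBCBBCBBBBCBABBBC ⇒ BBC·BBC·BB·BBC·BAB·BBC·BBC·BBC·BB·BBC·BBC·BB·BBC·BBC·BB·BBC·BBC·BBC·BBC·BB·BBC·BAB·BBC·BBC·BBC·BB
    A ↦ BAB
    B ↦ BBC
    C ↦ BB

A->BAB, B->BBC, C->BB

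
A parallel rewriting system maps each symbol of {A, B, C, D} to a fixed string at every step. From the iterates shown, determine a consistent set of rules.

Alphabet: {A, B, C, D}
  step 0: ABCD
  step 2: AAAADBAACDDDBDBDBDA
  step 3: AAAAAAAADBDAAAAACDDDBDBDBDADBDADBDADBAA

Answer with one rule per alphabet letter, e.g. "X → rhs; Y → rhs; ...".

  step 2 ⇒ step 3: AAAADBAACDDDBDBDBDA ⇒ AA·AA·AA·AA·DB·DA·AA·AA·CDD·DB·DB·DB·DA·DB·DA·DB·DA·DB·AA
    A ↦ AA
    B ↦ DA
    C ↦ CDD
    D ↦ DB

A->AA, B->DA, C->CDD, D->DB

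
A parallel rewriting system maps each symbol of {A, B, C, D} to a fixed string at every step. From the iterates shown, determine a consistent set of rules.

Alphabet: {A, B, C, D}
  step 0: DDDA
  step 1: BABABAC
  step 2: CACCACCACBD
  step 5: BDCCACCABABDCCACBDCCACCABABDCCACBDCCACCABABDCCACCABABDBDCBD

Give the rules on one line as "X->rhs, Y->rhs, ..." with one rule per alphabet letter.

A->C, B->CA, C->BD, D->BA

  step 1 ⇒ step 2: BABABAC ⇒ CA·C·CA·C·CA·C·BD
    A ↦ C
    B ↦ CA
    C ↦ BD
  step 0 ⇒ step 1: DDDA ⇒ BA·BA·BA·C
    D ↦ BA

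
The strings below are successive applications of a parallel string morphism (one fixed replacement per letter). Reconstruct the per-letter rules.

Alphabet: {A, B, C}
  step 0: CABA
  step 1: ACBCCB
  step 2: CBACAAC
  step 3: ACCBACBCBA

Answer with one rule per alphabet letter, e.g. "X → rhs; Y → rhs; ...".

A->CB, B->C, C->A

  step 2 ⇒ step 3: CBACAAC ⇒ A·C·CB·A·CB·CB·A
    A ↦ CB
    B ↦ C
    C ↦ A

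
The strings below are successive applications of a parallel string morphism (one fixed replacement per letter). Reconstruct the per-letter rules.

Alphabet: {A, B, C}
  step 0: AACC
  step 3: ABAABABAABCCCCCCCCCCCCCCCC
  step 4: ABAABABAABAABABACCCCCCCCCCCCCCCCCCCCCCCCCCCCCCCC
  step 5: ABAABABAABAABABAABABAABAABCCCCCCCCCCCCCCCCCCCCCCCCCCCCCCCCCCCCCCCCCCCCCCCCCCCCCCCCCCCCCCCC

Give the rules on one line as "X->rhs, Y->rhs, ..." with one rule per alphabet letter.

A->AB, B->A, C->CC

  step 4 ⇒ step 5: ABAABABAABAABABACCCCCCCCCCCCCCCCCCCCCCCCCCCCCCCC ⇒ AB·A·AB·AB·A·AB·A·AB·AB·A·AB·AB·A·AB·A·AB·CC·CC·CC·CC·CC·CC·CC·CC·CC·CC·CC·CC·CC·CC·CC·CC·CC·CC·CC·CC·CC·CC·CC·CC·CC·CC·CC·CC·CC·CC·CC·CC
    A ↦ AB
    B ↦ A
    C ↦ CC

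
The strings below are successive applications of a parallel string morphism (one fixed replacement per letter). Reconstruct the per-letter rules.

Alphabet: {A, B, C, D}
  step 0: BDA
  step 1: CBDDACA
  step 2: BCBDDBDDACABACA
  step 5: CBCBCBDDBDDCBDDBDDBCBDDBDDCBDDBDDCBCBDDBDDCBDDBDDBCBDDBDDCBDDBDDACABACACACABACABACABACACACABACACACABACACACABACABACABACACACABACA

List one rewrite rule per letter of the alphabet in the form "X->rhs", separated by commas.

A->ACA, B->C, C->B, D->BDD

  step 1 ⇒ step 2: CBDDACA ⇒ B·C·BDD·BDD·ACA·B·ACA
    A ↦ ACA
    B ↦ C
    C ↦ B
    D ↦ BDD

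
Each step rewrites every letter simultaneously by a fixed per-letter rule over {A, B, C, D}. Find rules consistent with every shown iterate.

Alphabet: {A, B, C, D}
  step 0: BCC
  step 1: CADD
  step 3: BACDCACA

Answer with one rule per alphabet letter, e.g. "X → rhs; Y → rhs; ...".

  step 0 ⇒ step 1: BCC ⇒ CA·D·D
    B ↦ CA
    C ↦ D
    A ↦ AC  (constrained at step 1)
    D ↦ B  (constrained at step 1)

A->AC, B->CA, C->D, D->B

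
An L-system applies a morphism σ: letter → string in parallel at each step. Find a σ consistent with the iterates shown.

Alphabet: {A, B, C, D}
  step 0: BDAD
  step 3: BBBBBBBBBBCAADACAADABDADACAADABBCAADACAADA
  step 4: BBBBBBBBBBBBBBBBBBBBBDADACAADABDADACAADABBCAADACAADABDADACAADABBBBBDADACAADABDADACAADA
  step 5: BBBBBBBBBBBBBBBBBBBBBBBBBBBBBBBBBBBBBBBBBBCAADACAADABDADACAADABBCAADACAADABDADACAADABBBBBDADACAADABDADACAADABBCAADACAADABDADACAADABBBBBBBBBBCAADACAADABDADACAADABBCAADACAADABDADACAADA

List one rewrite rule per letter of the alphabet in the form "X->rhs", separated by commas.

  step 4 ⇒ step 5: BBBBBBBBBBBBBBBBBBBBBDADACAADABDADACAADABBCAADACAADABDADACAADABBBBBDADACAADABDADACAADA ⇒ BB·BB·BB·BB·BB·BB·BB·BB·BB·BB·BB·BB·BB·BB·BB·BB·BB·BB·BB·BB·BB·CAA·DA·CAA·DA·B·DA·DA·CAA·DA·BB·CAA·DA·CAA·DA·B·DA·DA·CAA·DA·BB·BB·B·DA·DA·CAA·DA·B·DA·DA·CAA·DA·BB·CAA·DA·CAA·DA·B·DA·DA·CAA·DA·BB·BB·BB·BB·BB·CAA·DA·CAA·DA·B·DA·DA·CAA·DA·BB·CAA·DA·CAA·DA·B·DA·DA·CAA·DA
    A ↦ DA
    B ↦ BB
    C ↦ B
    D ↦ CAA

A->DA, B->BB, C->B, D->CAA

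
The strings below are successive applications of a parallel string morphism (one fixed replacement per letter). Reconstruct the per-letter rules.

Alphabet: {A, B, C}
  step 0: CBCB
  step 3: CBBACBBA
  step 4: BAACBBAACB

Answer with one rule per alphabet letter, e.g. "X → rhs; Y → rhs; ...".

  step 3 ⇒ step 4: CBBACBBA ⇒ B·A·A·CB·B·A·A·CB
    A ↦ CB
    B ↦ A
    C ↦ B

A->CB, B->A, C->B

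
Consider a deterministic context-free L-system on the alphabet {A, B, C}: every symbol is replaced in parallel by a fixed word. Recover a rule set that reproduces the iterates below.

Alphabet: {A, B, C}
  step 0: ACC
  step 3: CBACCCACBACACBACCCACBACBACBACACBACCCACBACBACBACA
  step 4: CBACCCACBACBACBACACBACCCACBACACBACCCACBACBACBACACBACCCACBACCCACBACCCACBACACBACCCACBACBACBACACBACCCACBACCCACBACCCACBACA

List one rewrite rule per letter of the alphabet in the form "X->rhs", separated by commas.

A->CA, B->CC, C->CBA

  step 3 ⇒ step 4: CBACCCACBACACBACCCACBACBACBACACBACCCACBACBACBACA ⇒ CBA·CC·CA·CBA·CBA·CBA·CA·CBA·CC·CA·CBA·CA·CBA·CC·CA·CBA·CBA·CBA·CA·CBA·CC·CA·CBA·CC·CA·CBA·CC·CA·CBA·CA·CBA·CC·CA·CBA·CBA·CBA·CA·CBA·CC·CA·CBA·CC·CA·CBA·CC·CA·CBA·CA
    A ↦ CA
    B ↦ CC
    C ↦ CBA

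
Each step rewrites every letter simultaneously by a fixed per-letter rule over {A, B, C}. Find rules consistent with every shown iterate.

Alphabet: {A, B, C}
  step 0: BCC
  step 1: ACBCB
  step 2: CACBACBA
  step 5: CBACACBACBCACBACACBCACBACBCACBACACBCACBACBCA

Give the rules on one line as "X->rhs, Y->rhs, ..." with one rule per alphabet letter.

  step 1 ⇒ step 2: ACBCB ⇒ CA·CB·A·CB·A
    A ↦ CA
    B ↦ A
    C ↦ CB

A->CA, B->A, C->CB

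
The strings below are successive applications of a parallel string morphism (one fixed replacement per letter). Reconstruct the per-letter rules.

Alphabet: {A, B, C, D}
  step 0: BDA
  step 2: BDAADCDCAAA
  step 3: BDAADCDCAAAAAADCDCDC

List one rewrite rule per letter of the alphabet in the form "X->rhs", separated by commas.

A->DC, B->BD, C->A, D->AA

  step 2 ⇒ step 3: BDAADCDCAAA ⇒ BD·AA·DC·DC·AA·A·AA·A·DC·DC·DC
    A ↦ DC
    B ↦ BD
    C ↦ A
    D ↦ AA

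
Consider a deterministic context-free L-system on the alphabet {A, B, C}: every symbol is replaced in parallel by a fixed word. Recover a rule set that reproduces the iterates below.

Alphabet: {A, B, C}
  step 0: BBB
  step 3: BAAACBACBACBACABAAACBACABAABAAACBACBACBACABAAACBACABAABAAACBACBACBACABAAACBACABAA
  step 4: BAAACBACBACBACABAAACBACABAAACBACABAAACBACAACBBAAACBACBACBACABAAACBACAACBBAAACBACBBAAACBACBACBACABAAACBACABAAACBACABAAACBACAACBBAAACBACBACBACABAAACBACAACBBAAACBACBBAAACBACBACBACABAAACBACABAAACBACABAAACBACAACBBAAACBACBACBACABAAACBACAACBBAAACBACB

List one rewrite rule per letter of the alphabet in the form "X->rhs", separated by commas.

A->ACB, B->BAA, C->ACA

  step 3 ⇒ step 4: BAAACBACBACBACABAAACBACABAABAAACBACBACBACABAAACBACABAABAAACBACBACBACABAAACBACABAA ⇒ BAA·ACB·ACB·ACB·ACA·BAA·ACB·ACA·BAA·ACB·ACA·BAA·ACB·ACA·ACB·BAA·ACB·ACB·ACB·ACA·BAA·ACB·ACA·ACB·BAA·ACB·ACB·BAA·ACB·ACB·ACB·ACA·BAA·ACB·ACA·BAA·ACB·ACA·BAA·ACB·ACA·ACB·BAA·ACB·ACB·ACB·ACA·BAA·ACB·ACA·ACB·BAA·ACB·ACB·BAA·ACB·ACB·ACB·ACA·BAA·ACB·ACA·BAA·ACB·ACA·BAA·ACB·ACA·ACB·BAA·ACB·ACB·ACB·ACA·BAA·ACB·ACA·ACB·BAA·ACB·ACB
    A ↦ ACB
    B ↦ BAA
    C ↦ ACA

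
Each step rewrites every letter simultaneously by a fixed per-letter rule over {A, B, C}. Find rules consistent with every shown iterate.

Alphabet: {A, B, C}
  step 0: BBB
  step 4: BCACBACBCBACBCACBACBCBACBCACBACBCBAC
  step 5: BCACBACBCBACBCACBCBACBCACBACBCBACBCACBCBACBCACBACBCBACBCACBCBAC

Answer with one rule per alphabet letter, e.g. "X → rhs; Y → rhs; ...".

A->B, B->BC, C->AC

  step 4 ⇒ step 5: BCACBACBCBACBCACBACBCBACBCACBACBCBAC ⇒ BC·AC·B·AC·BC·B·AC·BC·AC·BC·B·AC·BC·AC·B·AC·BC·B·AC·BC·AC·BC·B·AC·BC·AC·B·AC·BC·B·AC·BC·AC·BC·B·AC
    A ↦ B
    B ↦ BC
    C ↦ AC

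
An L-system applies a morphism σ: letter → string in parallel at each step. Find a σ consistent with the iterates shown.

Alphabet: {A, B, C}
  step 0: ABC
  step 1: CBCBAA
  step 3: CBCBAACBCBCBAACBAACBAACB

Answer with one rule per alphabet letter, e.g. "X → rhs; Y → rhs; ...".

A->CB, B->CB, C->AA

  step 0 ⇒ step 1: ABC ⇒ CB·CB·AA
    A ↦ CB
    B ↦ CB
    C ↦ AA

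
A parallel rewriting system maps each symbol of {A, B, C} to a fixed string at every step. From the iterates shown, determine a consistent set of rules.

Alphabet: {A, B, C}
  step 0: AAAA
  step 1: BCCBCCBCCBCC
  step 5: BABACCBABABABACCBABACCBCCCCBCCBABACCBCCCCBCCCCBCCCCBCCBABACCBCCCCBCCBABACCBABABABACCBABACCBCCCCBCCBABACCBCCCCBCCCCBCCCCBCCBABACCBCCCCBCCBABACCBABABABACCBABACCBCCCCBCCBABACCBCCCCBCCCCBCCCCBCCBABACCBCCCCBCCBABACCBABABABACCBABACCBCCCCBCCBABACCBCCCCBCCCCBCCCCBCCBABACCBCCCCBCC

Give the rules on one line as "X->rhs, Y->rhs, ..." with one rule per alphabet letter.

A->BCC, B->CC, C->BA

  step 0 ⇒ step 1: AAAA ⇒ BCC·BCC·BCC·BCC
    A ↦ BCC
    B ↦ CC  (constrained at step 1)
    C ↦ BA  (constrained at step 1)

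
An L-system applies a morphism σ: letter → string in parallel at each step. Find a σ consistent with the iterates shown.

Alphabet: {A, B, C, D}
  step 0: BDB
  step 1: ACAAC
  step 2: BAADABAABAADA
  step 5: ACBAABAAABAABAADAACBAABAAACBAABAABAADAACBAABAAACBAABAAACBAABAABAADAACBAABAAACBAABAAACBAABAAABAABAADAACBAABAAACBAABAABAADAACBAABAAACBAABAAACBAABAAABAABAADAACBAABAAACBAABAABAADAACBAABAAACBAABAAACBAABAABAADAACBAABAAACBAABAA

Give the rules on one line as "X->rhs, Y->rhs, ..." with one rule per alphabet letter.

A->BAA, B->AC, C->DA, D->A

  step 1 ⇒ step 2: ACAAC ⇒ BAA·DA·BAA·BAA·DA
    A ↦ BAA
    C ↦ DA
  step 0 ⇒ step 1: BDB ⇒ AC·A·AC
    B ↦ AC
  step 0 ⇒ step 1: BDB ⇒ AC·A·AC
    D ↦ A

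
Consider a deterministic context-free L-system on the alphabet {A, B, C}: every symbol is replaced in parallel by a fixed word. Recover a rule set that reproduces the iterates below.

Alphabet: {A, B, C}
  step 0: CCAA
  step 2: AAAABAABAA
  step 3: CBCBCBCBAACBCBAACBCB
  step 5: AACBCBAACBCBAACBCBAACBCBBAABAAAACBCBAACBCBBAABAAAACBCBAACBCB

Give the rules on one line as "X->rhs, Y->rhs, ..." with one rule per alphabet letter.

  step 2 ⇒ step 3: AAAABAABAA ⇒ CB·CB·CB·CB·AA·CB·CB·AA·CB·CB
    A ↦ CB
    B ↦ AA
    C ↦ B  (constrained at step 0)

A->CB, B->AA, C->B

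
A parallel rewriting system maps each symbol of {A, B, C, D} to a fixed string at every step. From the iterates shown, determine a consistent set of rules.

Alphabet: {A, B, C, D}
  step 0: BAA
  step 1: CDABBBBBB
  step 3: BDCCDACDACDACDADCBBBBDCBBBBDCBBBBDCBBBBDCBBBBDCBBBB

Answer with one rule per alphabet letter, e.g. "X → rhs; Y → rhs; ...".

  step 0 ⇒ step 1: BAA ⇒ CDA·BBB·BBB
    A ↦ BBB
    B ↦ CDA
    C ↦ DC  (constrained at step 1)
    D ↦ B  (constrained at step 1)

A->BBB, B->CDA, C->DC, D->B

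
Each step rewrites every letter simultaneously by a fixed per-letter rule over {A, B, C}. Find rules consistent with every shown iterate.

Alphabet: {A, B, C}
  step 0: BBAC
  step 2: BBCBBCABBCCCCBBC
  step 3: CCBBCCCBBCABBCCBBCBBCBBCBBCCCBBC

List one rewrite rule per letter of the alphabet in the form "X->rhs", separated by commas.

A->ABB, B->C, C->BBC

  step 2 ⇒ step 3: BBCBBCABBCCCCBBC ⇒ C·C·BBC·C·C·BBC·ABB·C·C·BBC·BBC·BBC·BBC·C·C·BBC
    A ↦ ABB
    B ↦ C
    C ↦ BBC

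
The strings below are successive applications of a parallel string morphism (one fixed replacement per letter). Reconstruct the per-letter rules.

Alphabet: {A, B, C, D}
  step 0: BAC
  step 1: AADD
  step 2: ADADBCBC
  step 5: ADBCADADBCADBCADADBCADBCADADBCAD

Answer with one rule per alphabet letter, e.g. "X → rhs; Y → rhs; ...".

  step 1 ⇒ step 2: AADD ⇒ AD·AD·BC·BC
    A ↦ AD
    D ↦ BC
  step 0 ⇒ step 1: BAC ⇒ A·AD·D
    B ↦ A
  step 0 ⇒ step 1: BAC ⇒ A·AD·D
    C ↦ D

A->AD, B->A, C->D, D->BC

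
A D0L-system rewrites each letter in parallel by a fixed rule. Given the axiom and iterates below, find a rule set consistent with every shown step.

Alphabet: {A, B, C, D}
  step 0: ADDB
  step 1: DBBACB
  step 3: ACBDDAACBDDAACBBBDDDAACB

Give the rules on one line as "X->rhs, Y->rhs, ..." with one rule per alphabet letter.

A->D, B->ACB, C->DA, D->B

  step 0 ⇒ step 1: ADDB ⇒ D·B·B·ACB
    A ↦ D
    B ↦ ACB
    D ↦ B
    C ↦ DA  (constrained at step 1)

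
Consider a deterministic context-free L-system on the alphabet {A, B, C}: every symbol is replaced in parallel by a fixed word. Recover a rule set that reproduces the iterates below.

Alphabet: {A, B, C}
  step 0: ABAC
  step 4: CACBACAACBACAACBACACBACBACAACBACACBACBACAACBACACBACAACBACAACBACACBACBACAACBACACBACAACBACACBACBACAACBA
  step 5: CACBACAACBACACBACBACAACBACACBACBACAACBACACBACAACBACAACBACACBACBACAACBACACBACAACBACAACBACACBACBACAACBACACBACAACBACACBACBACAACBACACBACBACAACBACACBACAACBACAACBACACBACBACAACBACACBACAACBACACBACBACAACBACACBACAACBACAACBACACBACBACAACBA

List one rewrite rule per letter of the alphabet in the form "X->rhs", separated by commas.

  step 4 ⇒ step 5: CACBACAACBACAACBACACBACBACAACBACACBACBACAACBACACBACAACBACAACBACACBACBACAACBACACBACAACBACACBACBACAACBA ⇒ CA·CBA·CA·A·CBA·CA·CBA·CBA·CA·A·CBA·CA·CBA·CBA·CA·A·CBA·CA·CBA·CA·A·CBA·CA·A·CBA·CA·CBA·CBA·CA·A·CBA·CA·CBA·CA·A·CBA·CA·A·CBA·CA·CBA·CBA·CA·A·CBA·CA·CBA·CA·A·CBA·CA·CBA·CBA·CA·A·CBA·CA·CBA·CBA·CA·A·CBA·CA·CBA·CA·A·CBA·CA·A·CBA·CA·CBA·CBA·CA·A·CBA·CA·CBA·CA·A·CBA·CA·CBA·CBA·CA·A·CBA·CA·CBA·CA·A·CBA·CA·A·CBA·CA·CBA·CBA·CA·A·CBA
    A ↦ CBA
    B ↦ A
    C ↦ CA

A->CBA, B->A, C->CA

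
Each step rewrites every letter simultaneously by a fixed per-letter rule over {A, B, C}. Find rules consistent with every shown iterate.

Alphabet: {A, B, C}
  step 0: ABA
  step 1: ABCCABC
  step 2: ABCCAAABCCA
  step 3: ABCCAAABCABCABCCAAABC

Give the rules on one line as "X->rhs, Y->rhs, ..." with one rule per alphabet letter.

A->ABC, B->C, C->A

  step 2 ⇒ step 3: ABCCAAABCCA ⇒ ABC·C·A·A·ABC·ABC·ABC·C·A·A·ABC
    A ↦ ABC
    B ↦ C
    C ↦ A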